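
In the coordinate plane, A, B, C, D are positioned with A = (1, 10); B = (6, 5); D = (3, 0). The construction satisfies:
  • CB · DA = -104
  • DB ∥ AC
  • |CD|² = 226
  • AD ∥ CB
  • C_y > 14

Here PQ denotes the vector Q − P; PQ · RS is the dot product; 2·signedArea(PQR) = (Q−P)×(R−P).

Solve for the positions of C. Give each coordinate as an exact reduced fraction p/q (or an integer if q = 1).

C = (4, 15)

1. C_x = 4  [AD ∥ CB ∩ DB ∥ AC]
2. C_y = 15  [AD ∥ CB ∩ DB ∥ AC]
   → C = (4, 15)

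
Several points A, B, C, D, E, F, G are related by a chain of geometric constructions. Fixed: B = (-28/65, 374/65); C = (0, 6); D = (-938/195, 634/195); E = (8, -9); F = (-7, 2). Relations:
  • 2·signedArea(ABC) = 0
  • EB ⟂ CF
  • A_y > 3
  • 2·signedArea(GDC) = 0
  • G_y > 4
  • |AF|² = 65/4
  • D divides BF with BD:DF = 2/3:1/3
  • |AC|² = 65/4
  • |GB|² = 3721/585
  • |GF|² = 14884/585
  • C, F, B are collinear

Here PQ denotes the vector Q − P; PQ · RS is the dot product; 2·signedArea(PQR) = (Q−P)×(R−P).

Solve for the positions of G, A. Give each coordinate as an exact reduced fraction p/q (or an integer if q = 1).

A = (-7/2, 4)
G = (-511/195, 878/195)

1. G_x = -511/195  [line -536/195·x + 938/195·y + -1876/65 = 0 ∩ |GF|² = 14884/585]
2. G_y = 878/195  [line -536/195·x + 938/195·y + -1876/65 = 0 ∩ |GF|² = 14884/585]
   → G = (-511/195, 878/195)
3. A_x = -7/2  [line -16/65·x + 28/65·y + -168/65 = 0 ∩ |AF|² = 65/4]
4. A_y = 4  [line -16/65·x + 28/65·y + -168/65 = 0 ∩ |AF|² = 65/4]
   → A = (-7/2, 4)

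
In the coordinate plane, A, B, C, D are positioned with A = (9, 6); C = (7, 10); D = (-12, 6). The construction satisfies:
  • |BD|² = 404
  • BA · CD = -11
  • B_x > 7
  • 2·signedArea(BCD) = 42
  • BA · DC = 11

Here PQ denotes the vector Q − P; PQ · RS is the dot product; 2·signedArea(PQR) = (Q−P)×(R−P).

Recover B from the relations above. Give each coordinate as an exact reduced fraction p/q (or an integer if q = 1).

1. B_x = 8  [BA · CD = -11 ∩ 2·signedArea(BCD) = 42]
2. B_y = 8  [BA · CD = -11 ∩ 2·signedArea(BCD) = 42]
   → B = (8, 8)

B = (8, 8)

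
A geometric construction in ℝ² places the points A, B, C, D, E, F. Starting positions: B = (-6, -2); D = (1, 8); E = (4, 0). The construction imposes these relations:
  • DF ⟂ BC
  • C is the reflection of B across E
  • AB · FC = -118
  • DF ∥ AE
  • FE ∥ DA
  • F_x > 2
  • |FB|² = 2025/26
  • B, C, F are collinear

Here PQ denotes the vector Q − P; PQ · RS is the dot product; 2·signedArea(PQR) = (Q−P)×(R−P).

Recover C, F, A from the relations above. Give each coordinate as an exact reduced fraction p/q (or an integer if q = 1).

1. C_x = 14  [C is the reflection of B across E]
2. C_y = 2  [C is the reflection of B across E]
   → C = (14, 2)
3. F_x = 69/26  [B, C, F are collinear ∩ DF ⟂ BC]
4. F_y = -7/26  [B, C, F are collinear ∩ DF ⟂ BC]
   → F = (69/26, -7/26)
5. A_x = 61/26  [DF ∥ AE ∩ FE ∥ DA]
6. A_y = 215/26  [DF ∥ AE ∩ FE ∥ DA]
   → A = (61/26, 215/26)

A = (61/26, 215/26)
C = (14, 2)
F = (69/26, -7/26)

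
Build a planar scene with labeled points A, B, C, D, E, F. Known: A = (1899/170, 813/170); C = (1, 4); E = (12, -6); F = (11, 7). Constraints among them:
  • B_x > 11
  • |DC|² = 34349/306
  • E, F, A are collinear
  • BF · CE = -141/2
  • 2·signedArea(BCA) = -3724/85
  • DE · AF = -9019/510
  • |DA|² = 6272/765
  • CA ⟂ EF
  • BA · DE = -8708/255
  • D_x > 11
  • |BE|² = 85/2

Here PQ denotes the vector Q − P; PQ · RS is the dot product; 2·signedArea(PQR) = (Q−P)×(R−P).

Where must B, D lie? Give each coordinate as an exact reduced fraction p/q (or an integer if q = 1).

B = (23/2, 1/2)
D = (5809/510, 983/510)

1. B_x = 23/2  [2·signedArea(BCA) = -3724/85 ∩ BF · CE = -141/2]
2. B_y = 1/2  [2·signedArea(BCA) = -3724/85 ∩ BF · CE = -141/2]
   → B = (23/2, 1/2)
3. D_x = 5809/510  [line 28/85·x + -364/85·y + 1148/255 = 0 ∩ |DA|² = 6272/765]
4. D_y = 983/510  [line 28/85·x + -364/85·y + 1148/255 = 0 ∩ |DA|² = 6272/765]
   → D = (5809/510, 983/510)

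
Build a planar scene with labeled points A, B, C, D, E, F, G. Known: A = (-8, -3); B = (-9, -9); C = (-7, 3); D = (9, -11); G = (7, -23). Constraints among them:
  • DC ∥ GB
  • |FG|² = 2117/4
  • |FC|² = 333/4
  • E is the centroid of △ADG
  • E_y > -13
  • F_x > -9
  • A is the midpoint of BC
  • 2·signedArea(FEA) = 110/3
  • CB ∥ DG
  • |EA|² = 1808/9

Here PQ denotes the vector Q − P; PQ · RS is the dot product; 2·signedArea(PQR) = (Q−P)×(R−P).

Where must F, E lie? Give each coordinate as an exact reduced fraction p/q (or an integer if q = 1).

1. E_x = 8/3  [E is the centroid of △ADG]
2. E_y = -37/3  [E is the centroid of △ADG]
   → E = (8/3, -37/3)
3. F_x = -17/2  [line -28/3·x + -32/3·y + -430/3 = 0 ∩ |FC|² = 333/4]
4. F_y = -6  [line -28/3·x + -32/3·y + -430/3 = 0 ∩ |FC|² = 333/4]
   → F = (-17/2, -6)

E = (8/3, -37/3)
F = (-17/2, -6)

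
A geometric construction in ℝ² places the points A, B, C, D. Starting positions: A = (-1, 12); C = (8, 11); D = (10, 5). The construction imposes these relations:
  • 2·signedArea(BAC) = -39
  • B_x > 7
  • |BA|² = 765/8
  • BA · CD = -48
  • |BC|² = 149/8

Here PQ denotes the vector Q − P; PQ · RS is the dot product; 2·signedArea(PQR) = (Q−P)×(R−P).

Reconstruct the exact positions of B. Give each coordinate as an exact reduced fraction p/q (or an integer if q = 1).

B = (29/4, 27/4)

1. B_x = 29/4  [2·signedArea(BAC) = -39 ∩ BA · CD = -48]
2. B_y = 27/4  [2·signedArea(BAC) = -39 ∩ BA · CD = -48]
   → B = (29/4, 27/4)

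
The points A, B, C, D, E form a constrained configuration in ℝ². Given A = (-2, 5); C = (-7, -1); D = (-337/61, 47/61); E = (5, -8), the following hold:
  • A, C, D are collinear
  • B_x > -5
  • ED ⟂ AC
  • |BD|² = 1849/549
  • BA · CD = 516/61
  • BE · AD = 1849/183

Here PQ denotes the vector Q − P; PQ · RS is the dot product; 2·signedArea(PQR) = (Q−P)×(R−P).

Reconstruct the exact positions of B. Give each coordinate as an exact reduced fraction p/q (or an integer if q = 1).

1. B_x = -796/183  [line 215/61·x + 258/61·y + 1118/183 = 0 ∩ |BD|² = 1849/549]
2. B_y = 133/61  [line 215/61·x + 258/61·y + 1118/183 = 0 ∩ |BD|² = 1849/549]
   → B = (-796/183, 133/61)

B = (-796/183, 133/61)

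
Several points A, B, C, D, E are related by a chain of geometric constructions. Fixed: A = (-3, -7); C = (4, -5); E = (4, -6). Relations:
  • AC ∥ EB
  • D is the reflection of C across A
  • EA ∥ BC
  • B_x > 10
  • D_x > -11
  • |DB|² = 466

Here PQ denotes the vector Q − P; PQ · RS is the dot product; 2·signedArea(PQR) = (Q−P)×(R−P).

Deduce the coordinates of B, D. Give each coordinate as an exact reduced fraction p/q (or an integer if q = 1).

1. B_x = 11  [EA ∥ BC ∩ AC ∥ EB]
2. B_y = -4  [EA ∥ BC ∩ AC ∥ EB]
   → B = (11, -4)
3. D_x = -10  [D is the reflection of C across A]
4. D_y = -9  [D is the reflection of C across A]
   → D = (-10, -9)

B = (11, -4)
D = (-10, -9)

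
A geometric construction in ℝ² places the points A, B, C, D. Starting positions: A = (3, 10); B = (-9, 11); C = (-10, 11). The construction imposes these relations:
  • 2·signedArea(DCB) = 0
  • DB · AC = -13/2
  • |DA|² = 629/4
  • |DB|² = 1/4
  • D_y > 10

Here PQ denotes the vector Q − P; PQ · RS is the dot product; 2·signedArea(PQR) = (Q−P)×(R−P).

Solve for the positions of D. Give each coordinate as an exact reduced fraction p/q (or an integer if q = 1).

D = (-19/2, 11)

1. D_x = -19/2  [2·signedArea(DCB) = 0 ∩ DB · AC = -13/2]
2. D_y = 11  [2·signedArea(DCB) = 0 ∩ DB · AC = -13/2]
   → D = (-19/2, 11)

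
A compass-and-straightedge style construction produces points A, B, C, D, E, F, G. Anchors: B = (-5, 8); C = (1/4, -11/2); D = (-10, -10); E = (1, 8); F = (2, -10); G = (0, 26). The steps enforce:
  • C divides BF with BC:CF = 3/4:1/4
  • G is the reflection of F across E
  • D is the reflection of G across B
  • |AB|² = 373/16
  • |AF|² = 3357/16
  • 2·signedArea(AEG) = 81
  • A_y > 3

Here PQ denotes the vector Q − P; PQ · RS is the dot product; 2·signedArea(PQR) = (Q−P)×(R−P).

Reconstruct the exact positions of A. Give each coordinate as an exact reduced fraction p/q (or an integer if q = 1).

1. A_x = -13/4  [line -18·x + -1·y + -55 = 0 ∩ |AF|² = 3357/16]
2. A_y = 7/2  [line -18·x + -1·y + -55 = 0 ∩ |AF|² = 3357/16]
   → A = (-13/4, 7/2)

A = (-13/4, 7/2)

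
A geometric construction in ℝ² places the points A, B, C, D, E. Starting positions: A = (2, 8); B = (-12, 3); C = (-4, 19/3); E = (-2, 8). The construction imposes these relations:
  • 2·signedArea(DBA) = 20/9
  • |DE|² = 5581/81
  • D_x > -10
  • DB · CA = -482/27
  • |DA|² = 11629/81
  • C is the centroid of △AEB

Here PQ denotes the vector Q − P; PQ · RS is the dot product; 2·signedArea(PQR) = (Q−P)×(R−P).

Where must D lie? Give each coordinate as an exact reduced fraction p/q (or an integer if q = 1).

1. D_x = -28/3  [2·signedArea(DBA) = 20/9 ∩ DB · CA = -482/27]
2. D_y = 37/9  [2·signedArea(DBA) = 20/9 ∩ DB · CA = -482/27]
   → D = (-28/3, 37/9)

D = (-28/3, 37/9)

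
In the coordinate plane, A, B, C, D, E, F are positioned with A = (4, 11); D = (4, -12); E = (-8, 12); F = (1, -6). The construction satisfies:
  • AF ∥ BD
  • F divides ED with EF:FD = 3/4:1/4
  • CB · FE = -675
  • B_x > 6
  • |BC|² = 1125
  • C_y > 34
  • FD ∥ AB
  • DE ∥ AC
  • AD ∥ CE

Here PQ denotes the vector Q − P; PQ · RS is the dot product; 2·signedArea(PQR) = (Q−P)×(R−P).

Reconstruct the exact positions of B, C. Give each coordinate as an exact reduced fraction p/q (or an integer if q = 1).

B = (7, 5)
C = (-8, 35)

1. B_x = 7  [AF ∥ BD ∩ FD ∥ AB]
2. B_y = 5  [AF ∥ BD ∩ FD ∥ AB]
   → B = (7, 5)
3. C_x = -8  [AD ∥ CE ∩ DE ∥ AC]
4. C_y = 35  [AD ∥ CE ∩ DE ∥ AC]
   → C = (-8, 35)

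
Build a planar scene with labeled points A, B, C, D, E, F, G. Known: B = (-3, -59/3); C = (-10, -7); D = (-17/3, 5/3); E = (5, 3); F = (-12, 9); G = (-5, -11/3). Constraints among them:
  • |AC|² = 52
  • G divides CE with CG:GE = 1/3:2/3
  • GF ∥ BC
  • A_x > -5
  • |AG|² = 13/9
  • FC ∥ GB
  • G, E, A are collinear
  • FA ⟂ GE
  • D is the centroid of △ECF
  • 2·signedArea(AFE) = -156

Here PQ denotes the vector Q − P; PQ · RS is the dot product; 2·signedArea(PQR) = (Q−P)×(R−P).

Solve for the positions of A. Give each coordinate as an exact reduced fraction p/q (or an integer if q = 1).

1. A_x = -4  [G, E, A are collinear ∩ FA ⟂ GE]
2. A_y = -3  [G, E, A are collinear ∩ FA ⟂ GE]
   → A = (-4, -3)

A = (-4, -3)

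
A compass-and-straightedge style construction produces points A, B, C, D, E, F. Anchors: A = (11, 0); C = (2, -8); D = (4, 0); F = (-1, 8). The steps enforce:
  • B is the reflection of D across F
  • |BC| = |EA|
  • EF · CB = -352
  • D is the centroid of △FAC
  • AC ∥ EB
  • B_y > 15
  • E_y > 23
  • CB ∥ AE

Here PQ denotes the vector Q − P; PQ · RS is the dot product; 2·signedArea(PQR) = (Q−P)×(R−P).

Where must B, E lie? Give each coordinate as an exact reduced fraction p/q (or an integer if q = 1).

1. B_x = -6  [B is the reflection of D across F]
2. B_y = 16  [B is the reflection of D across F]
   → B = (-6, 16)
3. E_x = 3  [AC ∥ EB ∩ CB ∥ AE]
4. E_y = 24  [AC ∥ EB ∩ CB ∥ AE]
   → E = (3, 24)

B = (-6, 16)
E = (3, 24)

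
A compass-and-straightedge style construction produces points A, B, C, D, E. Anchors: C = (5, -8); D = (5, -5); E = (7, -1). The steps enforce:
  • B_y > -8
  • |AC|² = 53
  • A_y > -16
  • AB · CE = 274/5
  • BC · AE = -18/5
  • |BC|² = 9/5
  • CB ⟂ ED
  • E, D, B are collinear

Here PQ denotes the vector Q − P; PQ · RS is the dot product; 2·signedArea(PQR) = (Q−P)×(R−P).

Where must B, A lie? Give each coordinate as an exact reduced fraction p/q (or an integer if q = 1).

1. B_x = 19/5  [E, D, B are collinear ∩ CB ⟂ ED]
2. B_y = -37/5  [E, D, B are collinear ∩ CB ⟂ ED]
   → B = (19/5, -37/5)
3. A_x = 3  [AB · CE = 274/5 ∩ BC · AE = -18/5]
4. A_y = -15  [AB · CE = 274/5 ∩ BC · AE = -18/5]
   → A = (3, -15)

A = (3, -15)
B = (19/5, -37/5)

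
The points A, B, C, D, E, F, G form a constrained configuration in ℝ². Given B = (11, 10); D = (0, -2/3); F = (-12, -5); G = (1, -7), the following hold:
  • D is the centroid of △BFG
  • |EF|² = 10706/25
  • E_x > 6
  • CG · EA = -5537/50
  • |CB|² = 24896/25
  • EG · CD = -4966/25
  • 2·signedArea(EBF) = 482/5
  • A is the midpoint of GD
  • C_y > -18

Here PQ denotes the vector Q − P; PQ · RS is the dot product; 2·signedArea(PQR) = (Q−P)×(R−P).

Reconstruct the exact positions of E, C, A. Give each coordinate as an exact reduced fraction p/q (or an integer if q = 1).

1. E_x = 7  [line 15·x + -23·y + -157/5 = 0 ∩ |EF|² = 10706/25]
2. E_y = 16/5  [line 15·x + -23·y + -157/5 = 0 ∩ |EF|² = 10706/25]
   → E = (7, 16/5)
3. C_x = -5  [line 6·x + 51/5·y + 5136/25 = 0 ∩ |CB|² = 24896/25]
4. C_y = -86/5  [line 6·x + 51/5·y + 5136/25 = 0 ∩ |CB|² = 24896/25]
   → C = (-5, -86/5)
5. A_x = 1/2  [CG · EA = -5537/50 ∩ A is the midpoint of GD]
6. A_y = -23/6  [CG · EA = -5537/50 ∩ A is the midpoint of GD]
   → A = (1/2, -23/6)

A = (1/2, -23/6)
C = (-5, -86/5)
E = (7, 16/5)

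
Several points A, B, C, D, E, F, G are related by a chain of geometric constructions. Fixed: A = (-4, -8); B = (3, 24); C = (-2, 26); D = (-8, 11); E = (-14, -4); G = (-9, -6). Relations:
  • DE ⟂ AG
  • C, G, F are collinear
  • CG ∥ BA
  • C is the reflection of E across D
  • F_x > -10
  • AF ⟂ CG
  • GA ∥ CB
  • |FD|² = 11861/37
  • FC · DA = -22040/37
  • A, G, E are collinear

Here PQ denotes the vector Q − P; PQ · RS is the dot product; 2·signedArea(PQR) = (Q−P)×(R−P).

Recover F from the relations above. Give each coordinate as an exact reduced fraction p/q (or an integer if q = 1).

1. F_x = -340/37  [C, G, F are collinear ∩ AF ⟂ CG]
2. F_y = -254/37  [C, G, F are collinear ∩ AF ⟂ CG]
   → F = (-340/37, -254/37)

F = (-340/37, -254/37)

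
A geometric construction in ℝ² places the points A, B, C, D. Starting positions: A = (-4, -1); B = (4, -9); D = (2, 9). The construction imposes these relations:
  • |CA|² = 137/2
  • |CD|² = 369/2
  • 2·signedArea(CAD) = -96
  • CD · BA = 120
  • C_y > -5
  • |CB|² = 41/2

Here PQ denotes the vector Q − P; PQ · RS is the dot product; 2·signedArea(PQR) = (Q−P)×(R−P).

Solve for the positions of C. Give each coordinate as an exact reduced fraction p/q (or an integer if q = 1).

1. C_x = 7/2  [2·signedArea(CAD) = -96 ∩ CD · BA = 120]
2. C_y = -9/2  [2·signedArea(CAD) = -96 ∩ CD · BA = 120]
   → C = (7/2, -9/2)

C = (7/2, -9/2)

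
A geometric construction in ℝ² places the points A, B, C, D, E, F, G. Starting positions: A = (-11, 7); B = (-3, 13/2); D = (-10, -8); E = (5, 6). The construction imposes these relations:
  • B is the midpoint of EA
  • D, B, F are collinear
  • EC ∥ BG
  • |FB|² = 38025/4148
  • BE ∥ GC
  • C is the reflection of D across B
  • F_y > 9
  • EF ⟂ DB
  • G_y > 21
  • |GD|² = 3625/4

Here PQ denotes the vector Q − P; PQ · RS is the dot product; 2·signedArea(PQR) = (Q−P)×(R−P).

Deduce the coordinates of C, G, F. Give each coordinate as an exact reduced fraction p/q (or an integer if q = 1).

C = (4, 21)
F = (-1746/1037, 9568/1037)
G = (-4, 43/2)

1. C_x = 4  [C is the reflection of D across B]
2. C_y = 21  [C is the reflection of D across B]
   → C = (4, 21)
3. G_x = -4  [BE ∥ GC ∩ EC ∥ BG]
4. G_y = 43/2  [BE ∥ GC ∩ EC ∥ BG]
   → G = (-4, 43/2)
5. F_x = -1746/1037  [D, B, F are collinear ∩ EF ⟂ DB]
6. F_y = 9568/1037  [D, B, F are collinear ∩ EF ⟂ DB]
   → F = (-1746/1037, 9568/1037)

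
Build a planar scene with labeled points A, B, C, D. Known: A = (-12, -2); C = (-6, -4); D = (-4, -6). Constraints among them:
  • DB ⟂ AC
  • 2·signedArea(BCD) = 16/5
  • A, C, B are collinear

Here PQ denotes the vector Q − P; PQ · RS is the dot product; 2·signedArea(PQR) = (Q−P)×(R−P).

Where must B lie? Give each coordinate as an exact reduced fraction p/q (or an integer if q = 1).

B = (-18/5, -24/5)

1. B_x = -18/5  [A, C, B are collinear ∩ DB ⟂ AC]
2. B_y = -24/5  [A, C, B are collinear ∩ DB ⟂ AC]
   → B = (-18/5, -24/5)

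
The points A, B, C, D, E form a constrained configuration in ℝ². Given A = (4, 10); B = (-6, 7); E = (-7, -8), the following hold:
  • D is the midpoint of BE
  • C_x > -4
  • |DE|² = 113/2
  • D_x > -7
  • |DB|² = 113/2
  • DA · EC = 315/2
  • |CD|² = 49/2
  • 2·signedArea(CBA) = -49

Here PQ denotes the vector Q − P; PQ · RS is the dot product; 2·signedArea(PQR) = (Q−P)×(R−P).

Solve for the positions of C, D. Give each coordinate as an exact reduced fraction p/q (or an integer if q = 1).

C = (-3, 3)
D = (-13/2, -1/2)

1. D_x = -13/2  [D is the midpoint of BE]
2. D_y = -1/2  [D is the midpoint of BE]
   → D = (-13/2, -1/2)
3. C_x = -3  [2·signedArea(CBA) = -49 ∩ DA · EC = 315/2]
4. C_y = 3  [2·signedArea(CBA) = -49 ∩ DA · EC = 315/2]
   → C = (-3, 3)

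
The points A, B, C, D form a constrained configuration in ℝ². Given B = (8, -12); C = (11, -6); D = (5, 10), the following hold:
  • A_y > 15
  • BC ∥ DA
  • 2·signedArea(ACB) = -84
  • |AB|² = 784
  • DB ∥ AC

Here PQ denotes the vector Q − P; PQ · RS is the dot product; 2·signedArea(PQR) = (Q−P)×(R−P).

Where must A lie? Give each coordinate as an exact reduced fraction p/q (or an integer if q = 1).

1. A_x = 8  [DB ∥ AC ∩ BC ∥ DA]
2. A_y = 16  [DB ∥ AC ∩ BC ∥ DA]
   → A = (8, 16)

A = (8, 16)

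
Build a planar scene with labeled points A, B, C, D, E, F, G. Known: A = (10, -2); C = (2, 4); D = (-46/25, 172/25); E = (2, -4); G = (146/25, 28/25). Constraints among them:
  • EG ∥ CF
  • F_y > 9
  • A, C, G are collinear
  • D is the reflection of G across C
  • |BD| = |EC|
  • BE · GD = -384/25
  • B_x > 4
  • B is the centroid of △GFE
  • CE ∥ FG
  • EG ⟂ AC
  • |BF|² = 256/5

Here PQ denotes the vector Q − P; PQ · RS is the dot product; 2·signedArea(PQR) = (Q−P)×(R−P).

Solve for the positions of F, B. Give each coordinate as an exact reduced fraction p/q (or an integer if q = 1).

1. F_x = 146/25  [CE ∥ FG ∩ EG ∥ CF]
2. F_y = 228/25  [CE ∥ FG ∩ EG ∥ CF]
   → F = (146/25, 228/25)
3. B_x = 114/25  [B is the centroid of △GFE]
4. B_y = 52/25  [B is the centroid of △GFE]
   → B = (114/25, 52/25)

B = (114/25, 52/25)
F = (146/25, 228/25)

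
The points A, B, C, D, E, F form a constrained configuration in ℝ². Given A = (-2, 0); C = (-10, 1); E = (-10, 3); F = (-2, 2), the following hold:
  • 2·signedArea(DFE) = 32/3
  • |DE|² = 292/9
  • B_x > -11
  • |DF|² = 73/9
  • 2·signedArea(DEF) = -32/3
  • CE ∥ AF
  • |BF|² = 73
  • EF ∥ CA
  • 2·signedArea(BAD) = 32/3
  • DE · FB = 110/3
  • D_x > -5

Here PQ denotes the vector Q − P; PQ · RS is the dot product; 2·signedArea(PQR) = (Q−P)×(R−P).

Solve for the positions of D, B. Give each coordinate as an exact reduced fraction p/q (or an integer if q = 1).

1. D_x = -14/3  [line 1·x + 8·y + -10/3 = 0 ∩ |DE|² = 292/9]
2. D_y = 1  [line 1·x + 8·y + -10/3 = 0 ∩ |DE|² = 292/9]
   → D = (-14/3, 1)
3. B_x = -10  [2·signedArea(BAD) = 32/3 ∩ DE · FB = 110/3]
4. B_y = -1  [2·signedArea(BAD) = 32/3 ∩ DE · FB = 110/3]
   → B = (-10, -1)

B = (-10, -1)
D = (-14/3, 1)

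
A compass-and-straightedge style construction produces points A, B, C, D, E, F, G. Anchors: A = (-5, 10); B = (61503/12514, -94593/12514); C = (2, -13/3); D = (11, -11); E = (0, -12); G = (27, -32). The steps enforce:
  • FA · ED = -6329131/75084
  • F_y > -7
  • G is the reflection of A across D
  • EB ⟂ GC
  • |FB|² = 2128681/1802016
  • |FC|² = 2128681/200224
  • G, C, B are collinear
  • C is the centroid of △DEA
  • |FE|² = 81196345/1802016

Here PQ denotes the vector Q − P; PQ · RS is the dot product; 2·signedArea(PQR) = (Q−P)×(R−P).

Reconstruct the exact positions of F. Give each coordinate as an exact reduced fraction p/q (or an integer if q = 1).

1. F_x = 209537/50056  [line -11·x + -1·y + 2950351/75084 = 0 ∩ |FB|² = 2128681/1802016]
2. F_y = -1014019/150168  [line -11·x + -1·y + 2950351/75084 = 0 ∩ |FB|² = 2128681/1802016]
   → F = (209537/50056, -1014019/150168)

F = (209537/50056, -1014019/150168)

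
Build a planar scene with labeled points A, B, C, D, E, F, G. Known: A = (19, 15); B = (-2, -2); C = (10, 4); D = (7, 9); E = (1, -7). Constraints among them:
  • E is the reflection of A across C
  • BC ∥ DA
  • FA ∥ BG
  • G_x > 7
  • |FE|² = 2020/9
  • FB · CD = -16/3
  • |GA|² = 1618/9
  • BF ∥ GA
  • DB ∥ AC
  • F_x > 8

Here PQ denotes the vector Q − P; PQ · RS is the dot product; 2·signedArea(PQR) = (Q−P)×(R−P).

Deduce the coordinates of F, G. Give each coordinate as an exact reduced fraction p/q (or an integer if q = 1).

F = (9, 17/3)
G = (8, 22/3)

1. F_x = 9  [line 3·x + -5·y + 4/3 = 0 ∩ |FE|² = 2020/9]
2. F_y = 17/3  [line 3·x + -5·y + 4/3 = 0 ∩ |FE|² = 2020/9]
   → F = (9, 17/3)
3. G_x = 8  [BF ∥ GA ∩ FA ∥ BG]
4. G_y = 22/3  [BF ∥ GA ∩ FA ∥ BG]
   → G = (8, 22/3)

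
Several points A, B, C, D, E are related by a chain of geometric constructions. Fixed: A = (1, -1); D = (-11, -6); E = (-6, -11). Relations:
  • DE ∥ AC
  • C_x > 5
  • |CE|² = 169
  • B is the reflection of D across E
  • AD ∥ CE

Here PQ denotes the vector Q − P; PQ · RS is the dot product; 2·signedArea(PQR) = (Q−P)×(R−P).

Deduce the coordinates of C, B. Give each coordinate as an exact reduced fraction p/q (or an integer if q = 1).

1. C_x = 6  [AD ∥ CE ∩ DE ∥ AC]
2. C_y = -6  [AD ∥ CE ∩ DE ∥ AC]
   → C = (6, -6)
3. B_x = -1  [B is the reflection of D across E]
4. B_y = -16  [B is the reflection of D across E]
   → B = (-1, -16)

B = (-1, -16)
C = (6, -6)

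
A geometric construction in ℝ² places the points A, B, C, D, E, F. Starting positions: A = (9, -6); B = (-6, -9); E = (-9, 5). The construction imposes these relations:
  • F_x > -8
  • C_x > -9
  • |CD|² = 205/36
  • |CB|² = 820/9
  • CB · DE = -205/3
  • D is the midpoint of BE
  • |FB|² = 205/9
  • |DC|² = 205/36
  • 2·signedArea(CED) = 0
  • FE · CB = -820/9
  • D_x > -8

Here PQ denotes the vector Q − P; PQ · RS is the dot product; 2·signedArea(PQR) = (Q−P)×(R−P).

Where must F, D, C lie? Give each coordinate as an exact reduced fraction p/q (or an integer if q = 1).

1. D_x = -15/2  [D is the midpoint of BE]
2. D_y = -2  [D is the midpoint of BE]
   → D = (-15/2, -2)
3. C_x = -8  [2·signedArea(CED) = 0 ∩ CB · DE = -205/3]
4. C_y = 1/3  [2·signedArea(CED) = 0 ∩ CB · DE = -205/3]
   → C = (-8, 1/3)
5. F_x = -7  [line -2·x + 28/3·y + 238/9 = 0 ∩ |FB|² = 205/9]
6. F_y = -13/3  [line -2·x + 28/3·y + 238/9 = 0 ∩ |FB|² = 205/9]
   → F = (-7, -13/3)

C = (-8, 1/3)
D = (-15/2, -2)
F = (-7, -13/3)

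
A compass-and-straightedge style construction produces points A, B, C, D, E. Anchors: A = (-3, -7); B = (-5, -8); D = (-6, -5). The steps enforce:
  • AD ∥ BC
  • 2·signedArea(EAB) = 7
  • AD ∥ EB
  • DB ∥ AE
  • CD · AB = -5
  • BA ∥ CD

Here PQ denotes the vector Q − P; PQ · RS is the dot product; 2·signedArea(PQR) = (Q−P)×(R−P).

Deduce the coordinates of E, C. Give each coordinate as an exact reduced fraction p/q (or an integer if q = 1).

1. E_x = -2  [AD ∥ EB ∩ DB ∥ AE]
2. E_y = -10  [AD ∥ EB ∩ DB ∥ AE]
   → E = (-2, -10)
3. C_x = -8  [BA ∥ CD ∩ AD ∥ BC]
4. C_y = -6  [BA ∥ CD ∩ AD ∥ BC]
   → C = (-8, -6)

C = (-8, -6)
E = (-2, -10)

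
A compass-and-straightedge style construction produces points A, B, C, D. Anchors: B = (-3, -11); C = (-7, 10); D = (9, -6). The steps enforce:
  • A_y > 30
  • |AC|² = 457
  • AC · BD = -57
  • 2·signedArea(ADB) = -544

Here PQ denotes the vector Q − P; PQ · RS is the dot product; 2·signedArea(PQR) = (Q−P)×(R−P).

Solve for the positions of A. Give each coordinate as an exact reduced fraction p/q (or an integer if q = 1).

A = (-11, 31)

1. A_x = -11  [2·signedArea(ADB) = -544 ∩ AC · BD = -57]
2. A_y = 31  [2·signedArea(ADB) = -544 ∩ AC · BD = -57]
   → A = (-11, 31)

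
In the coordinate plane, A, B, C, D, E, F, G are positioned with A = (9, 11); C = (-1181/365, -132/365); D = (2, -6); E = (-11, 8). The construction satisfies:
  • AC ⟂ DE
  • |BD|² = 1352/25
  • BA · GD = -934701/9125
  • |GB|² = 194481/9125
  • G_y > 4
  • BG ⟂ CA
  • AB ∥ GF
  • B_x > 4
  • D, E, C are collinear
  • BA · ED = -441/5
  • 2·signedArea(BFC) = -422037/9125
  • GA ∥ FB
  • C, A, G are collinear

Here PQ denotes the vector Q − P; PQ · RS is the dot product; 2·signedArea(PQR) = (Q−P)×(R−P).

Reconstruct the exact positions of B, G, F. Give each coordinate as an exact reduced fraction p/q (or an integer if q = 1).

B = (24/5, 4/5)
F = (-4638/1825, -10981/1825)
G = (3027/1825, 7634/1825)

1. B_x = 24/5  [line -13·x + 14·y + 256/5 = 0 ∩ |BD|² = 1352/25]
2. B_y = 4/5  [line -13·x + 14·y + 256/5 = 0 ∩ |BD|² = 1352/25]
   → B = (24/5, 4/5)
3. G_x = 3027/1825  [BA · GD = -934701/9125 ∩ C, A, G are collinear]
4. G_y = 7634/1825  [BA · GD = -934701/9125 ∩ C, A, G are collinear]
   → G = (3027/1825, 7634/1825)
5. F_x = -4638/1825  [GA ∥ FB ∩ AB ∥ GF]
6. F_y = -10981/1825  [GA ∥ FB ∩ AB ∥ GF]
   → F = (-4638/1825, -10981/1825)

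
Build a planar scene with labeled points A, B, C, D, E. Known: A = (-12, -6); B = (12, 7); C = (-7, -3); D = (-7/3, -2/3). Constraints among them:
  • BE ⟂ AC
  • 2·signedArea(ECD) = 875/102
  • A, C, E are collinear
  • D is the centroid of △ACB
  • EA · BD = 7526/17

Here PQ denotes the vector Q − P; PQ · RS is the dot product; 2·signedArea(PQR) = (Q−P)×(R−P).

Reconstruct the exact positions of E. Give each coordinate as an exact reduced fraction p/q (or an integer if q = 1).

1. E_x = 387/34  [A, C, E are collinear ∩ BE ⟂ AC]
2. E_y = 273/34  [A, C, E are collinear ∩ BE ⟂ AC]
   → E = (387/34, 273/34)

E = (387/34, 273/34)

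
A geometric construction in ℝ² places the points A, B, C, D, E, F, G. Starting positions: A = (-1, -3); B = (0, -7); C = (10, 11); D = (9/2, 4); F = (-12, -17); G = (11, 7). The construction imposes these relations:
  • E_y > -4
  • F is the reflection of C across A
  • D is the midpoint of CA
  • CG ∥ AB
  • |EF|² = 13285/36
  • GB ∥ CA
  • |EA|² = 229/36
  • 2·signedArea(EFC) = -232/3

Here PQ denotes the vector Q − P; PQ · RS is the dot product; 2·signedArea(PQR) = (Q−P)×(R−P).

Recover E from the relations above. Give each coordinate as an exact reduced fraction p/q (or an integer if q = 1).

1. E_x = 3/2  [line -28·x + 22·y + 346/3 = 0 ∩ |EF|² = 13285/36]
2. E_y = -10/3  [line -28·x + 22·y + 346/3 = 0 ∩ |EF|² = 13285/36]
   → E = (3/2, -10/3)

E = (3/2, -10/3)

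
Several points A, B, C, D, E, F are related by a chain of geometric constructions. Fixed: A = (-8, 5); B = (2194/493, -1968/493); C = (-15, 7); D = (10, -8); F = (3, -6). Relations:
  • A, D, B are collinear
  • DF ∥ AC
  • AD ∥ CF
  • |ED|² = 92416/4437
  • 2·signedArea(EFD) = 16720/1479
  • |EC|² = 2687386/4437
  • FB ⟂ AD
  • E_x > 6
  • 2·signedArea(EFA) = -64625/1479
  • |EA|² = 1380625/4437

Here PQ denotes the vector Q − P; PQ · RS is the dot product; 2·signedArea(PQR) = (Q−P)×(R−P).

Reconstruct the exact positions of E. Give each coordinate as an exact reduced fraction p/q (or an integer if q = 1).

1. E_x = 3106/493  [2·signedArea(EFA) = -64625/1479 ∩ 2·signedArea(EFD) = 16720/1479]
2. E_y = -7880/1479  [2·signedArea(EFA) = -64625/1479 ∩ 2·signedArea(EFD) = 16720/1479]
   → E = (3106/493, -7880/1479)

E = (3106/493, -7880/1479)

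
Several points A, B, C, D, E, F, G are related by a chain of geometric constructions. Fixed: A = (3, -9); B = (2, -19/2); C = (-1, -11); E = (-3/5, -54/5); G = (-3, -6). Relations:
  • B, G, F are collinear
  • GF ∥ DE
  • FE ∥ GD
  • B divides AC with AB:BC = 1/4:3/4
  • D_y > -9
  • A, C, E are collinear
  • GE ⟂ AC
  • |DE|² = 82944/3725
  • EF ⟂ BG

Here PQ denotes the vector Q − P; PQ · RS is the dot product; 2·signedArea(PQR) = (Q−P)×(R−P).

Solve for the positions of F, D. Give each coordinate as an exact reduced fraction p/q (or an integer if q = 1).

1. F_x = 129/149  [B, G, F are collinear ∩ EF ⟂ BG]
2. F_y = -6486/745  [B, G, F are collinear ∩ EF ⟂ BG]
   → F = (129/149, -6486/745)
3. D_x = -3327/745  [GF ∥ DE ∩ FE ∥ GD]
4. D_y = -1206/149  [GF ∥ DE ∩ FE ∥ GD]
   → D = (-3327/745, -1206/149)

D = (-3327/745, -1206/149)
F = (129/149, -6486/745)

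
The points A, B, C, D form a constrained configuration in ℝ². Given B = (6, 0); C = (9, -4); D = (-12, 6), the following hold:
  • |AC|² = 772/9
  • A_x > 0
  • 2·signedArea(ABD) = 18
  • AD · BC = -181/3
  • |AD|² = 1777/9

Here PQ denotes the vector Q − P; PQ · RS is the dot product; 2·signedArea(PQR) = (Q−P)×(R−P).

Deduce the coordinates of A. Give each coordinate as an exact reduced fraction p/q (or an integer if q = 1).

1. A_x = 1  [2·signedArea(ABD) = 18 ∩ AD · BC = -181/3]
2. A_y = 2/3  [2·signedArea(ABD) = 18 ∩ AD · BC = -181/3]
   → A = (1, 2/3)

A = (1, 2/3)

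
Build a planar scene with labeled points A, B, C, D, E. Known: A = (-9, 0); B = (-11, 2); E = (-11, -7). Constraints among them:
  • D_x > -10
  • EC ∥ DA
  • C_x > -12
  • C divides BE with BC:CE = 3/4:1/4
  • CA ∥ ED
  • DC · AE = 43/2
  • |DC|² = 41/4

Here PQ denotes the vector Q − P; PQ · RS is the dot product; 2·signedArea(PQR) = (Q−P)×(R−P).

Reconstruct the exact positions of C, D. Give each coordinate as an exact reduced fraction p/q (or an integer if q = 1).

C = (-11, -19/4)
D = (-9, -9/4)

1. C_x = -11  [C divides BE with BC:CE = 3/4:1/4]
2. C_y = -19/4  [C divides BE with BC:CE = 3/4:1/4]
   → C = (-11, -19/4)
3. D_x = -9  [EC ∥ DA ∩ CA ∥ ED]
4. D_y = -9/4  [EC ∥ DA ∩ CA ∥ ED]
   → D = (-9, -9/4)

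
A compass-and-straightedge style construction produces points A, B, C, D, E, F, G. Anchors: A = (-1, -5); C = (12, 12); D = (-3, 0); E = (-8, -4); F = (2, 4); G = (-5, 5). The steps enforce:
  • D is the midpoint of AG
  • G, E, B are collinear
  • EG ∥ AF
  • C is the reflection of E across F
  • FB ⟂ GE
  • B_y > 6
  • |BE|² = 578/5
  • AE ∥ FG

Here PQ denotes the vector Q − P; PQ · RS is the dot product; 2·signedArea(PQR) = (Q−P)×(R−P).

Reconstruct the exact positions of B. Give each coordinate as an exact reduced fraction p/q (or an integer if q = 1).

B = (-23/5, 31/5)

1. B_x = -23/5  [G, E, B are collinear ∩ FB ⟂ GE]
2. B_y = 31/5  [G, E, B are collinear ∩ FB ⟂ GE]
   → B = (-23/5, 31/5)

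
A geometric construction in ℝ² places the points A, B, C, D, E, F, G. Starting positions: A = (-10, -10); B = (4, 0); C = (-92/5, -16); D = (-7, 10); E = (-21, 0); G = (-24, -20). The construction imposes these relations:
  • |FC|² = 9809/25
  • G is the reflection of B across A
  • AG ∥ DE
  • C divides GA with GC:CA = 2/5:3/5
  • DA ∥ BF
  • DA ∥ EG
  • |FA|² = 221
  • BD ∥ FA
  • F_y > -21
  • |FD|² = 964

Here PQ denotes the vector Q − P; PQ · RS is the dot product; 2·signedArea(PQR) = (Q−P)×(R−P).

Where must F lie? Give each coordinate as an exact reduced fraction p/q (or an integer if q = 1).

1. F_x = 1  [BD ∥ FA ∩ DA ∥ BF]
2. F_y = -20  [BD ∥ FA ∩ DA ∥ BF]
   → F = (1, -20)

F = (1, -20)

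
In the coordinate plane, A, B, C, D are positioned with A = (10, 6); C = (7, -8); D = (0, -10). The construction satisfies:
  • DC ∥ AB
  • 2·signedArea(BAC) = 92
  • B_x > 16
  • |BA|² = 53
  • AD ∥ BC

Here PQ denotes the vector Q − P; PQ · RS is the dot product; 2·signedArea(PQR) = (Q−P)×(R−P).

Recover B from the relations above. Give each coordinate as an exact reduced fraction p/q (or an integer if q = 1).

B = (17, 8)

1. B_x = 17  [AD ∥ BC ∩ DC ∥ AB]
2. B_y = 8  [AD ∥ BC ∩ DC ∥ AB]
   → B = (17, 8)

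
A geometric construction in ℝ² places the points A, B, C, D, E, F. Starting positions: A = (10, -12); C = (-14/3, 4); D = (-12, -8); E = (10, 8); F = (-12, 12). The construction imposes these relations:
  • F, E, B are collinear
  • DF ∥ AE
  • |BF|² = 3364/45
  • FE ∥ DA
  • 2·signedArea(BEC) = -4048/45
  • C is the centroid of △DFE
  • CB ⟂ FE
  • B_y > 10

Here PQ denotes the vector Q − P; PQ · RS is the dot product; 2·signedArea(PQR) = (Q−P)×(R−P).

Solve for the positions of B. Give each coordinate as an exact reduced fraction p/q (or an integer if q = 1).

1. B_x = -262/75  [F, E, B are collinear ∩ CB ⟂ FE]
2. B_y = 784/75  [F, E, B are collinear ∩ CB ⟂ FE]
   → B = (-262/75, 784/75)

B = (-262/75, 784/75)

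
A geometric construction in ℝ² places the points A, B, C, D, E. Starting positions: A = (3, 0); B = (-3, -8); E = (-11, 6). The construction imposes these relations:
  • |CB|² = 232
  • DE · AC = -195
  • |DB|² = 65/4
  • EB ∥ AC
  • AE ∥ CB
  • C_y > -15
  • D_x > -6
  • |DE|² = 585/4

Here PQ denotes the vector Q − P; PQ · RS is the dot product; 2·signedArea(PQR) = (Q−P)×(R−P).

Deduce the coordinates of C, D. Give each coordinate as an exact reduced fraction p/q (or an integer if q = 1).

1. C_x = 11  [AE ∥ CB ∩ EB ∥ AC]
2. C_y = -14  [AE ∥ CB ∩ EB ∥ AC]
   → C = (11, -14)
3. D_x = -5  [line -8·x + 14·y + 23 = 0 ∩ |DE|² = 585/4]
4. D_y = -9/2  [line -8·x + 14·y + 23 = 0 ∩ |DE|² = 585/4]
   → D = (-5, -9/2)

C = (11, -14)
D = (-5, -9/2)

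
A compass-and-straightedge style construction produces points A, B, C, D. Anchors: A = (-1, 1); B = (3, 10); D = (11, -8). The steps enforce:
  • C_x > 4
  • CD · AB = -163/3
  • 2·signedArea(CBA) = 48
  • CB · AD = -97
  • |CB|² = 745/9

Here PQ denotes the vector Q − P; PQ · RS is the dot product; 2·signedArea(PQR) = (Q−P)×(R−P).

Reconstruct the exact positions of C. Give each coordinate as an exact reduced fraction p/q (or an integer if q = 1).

C = (13/3, 1)

1. C_x = 13/3  [CD · AB = -163/3 ∩ CB · AD = -97]
2. C_y = 1  [CD · AB = -163/3 ∩ CB · AD = -97]
   → C = (13/3, 1)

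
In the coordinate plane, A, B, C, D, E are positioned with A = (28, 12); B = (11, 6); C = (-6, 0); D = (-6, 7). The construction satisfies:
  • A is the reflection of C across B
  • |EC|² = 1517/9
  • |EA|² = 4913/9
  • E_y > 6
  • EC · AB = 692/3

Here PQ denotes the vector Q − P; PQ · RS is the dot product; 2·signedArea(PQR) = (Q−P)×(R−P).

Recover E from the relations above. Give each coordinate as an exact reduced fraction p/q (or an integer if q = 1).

1. E_x = 16/3  [line 17·x + 6·y + -386/3 = 0 ∩ |EA|² = 4913/9]
2. E_y = 19/3  [line 17·x + 6·y + -386/3 = 0 ∩ |EA|² = 4913/9]
   → E = (16/3, 19/3)

E = (16/3, 19/3)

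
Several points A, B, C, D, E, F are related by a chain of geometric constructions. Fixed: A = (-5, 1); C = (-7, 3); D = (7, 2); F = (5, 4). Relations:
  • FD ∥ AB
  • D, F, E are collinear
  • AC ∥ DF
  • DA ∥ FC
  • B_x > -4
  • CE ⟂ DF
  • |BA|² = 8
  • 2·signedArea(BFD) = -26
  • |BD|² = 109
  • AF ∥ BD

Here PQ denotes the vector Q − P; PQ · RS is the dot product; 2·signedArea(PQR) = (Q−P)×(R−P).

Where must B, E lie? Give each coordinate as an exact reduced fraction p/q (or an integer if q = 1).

1. B_x = -3  [AF ∥ BD ∩ FD ∥ AB]
2. B_y = -1  [AF ∥ BD ∩ FD ∥ AB]
   → B = (-3, -1)
3. E_x = -1/2  [D, F, E are collinear ∩ CE ⟂ DF]
4. E_y = 19/2  [D, F, E are collinear ∩ CE ⟂ DF]
   → E = (-1/2, 19/2)

B = (-3, -1)
E = (-1/2, 19/2)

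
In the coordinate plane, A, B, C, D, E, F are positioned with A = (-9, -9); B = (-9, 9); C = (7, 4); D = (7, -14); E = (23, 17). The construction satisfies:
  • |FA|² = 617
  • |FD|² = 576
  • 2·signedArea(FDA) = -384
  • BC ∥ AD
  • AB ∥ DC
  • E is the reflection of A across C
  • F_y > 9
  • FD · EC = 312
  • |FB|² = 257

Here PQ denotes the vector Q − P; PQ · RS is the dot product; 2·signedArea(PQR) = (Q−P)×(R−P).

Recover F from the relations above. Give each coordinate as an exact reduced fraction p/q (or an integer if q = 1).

F = (7, 10)

1. F_x = 7  [2·signedArea(FDA) = -384 ∩ FD · EC = 312]
2. F_y = 10  [2·signedArea(FDA) = -384 ∩ FD · EC = 312]
   → F = (7, 10)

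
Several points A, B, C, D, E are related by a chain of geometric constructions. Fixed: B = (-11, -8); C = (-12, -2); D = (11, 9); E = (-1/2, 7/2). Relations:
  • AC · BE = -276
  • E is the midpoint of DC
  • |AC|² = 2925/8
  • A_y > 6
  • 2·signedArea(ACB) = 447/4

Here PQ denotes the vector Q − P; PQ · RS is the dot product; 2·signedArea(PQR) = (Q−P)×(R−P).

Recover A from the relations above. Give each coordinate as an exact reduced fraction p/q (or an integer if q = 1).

A = (21/4, 25/4)

1. A_x = 21/4  [AC · BE = -276 ∩ 2·signedArea(ACB) = 447/4]
2. A_y = 25/4  [AC · BE = -276 ∩ 2·signedArea(ACB) = 447/4]
   → A = (21/4, 25/4)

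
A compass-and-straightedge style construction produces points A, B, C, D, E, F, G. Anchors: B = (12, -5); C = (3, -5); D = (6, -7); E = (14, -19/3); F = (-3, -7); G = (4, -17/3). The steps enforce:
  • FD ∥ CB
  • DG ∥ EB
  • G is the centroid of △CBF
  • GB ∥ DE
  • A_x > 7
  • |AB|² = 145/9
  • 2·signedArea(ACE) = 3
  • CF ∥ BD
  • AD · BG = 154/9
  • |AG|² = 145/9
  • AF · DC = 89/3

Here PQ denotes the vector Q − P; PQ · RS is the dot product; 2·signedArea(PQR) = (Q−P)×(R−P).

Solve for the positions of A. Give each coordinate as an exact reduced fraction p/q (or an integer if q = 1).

1. A_x = 8  [AF · DC = 89/3 ∩ 2·signedArea(ACE) = 3]
2. A_y = -16/3  [AF · DC = 89/3 ∩ 2·signedArea(ACE) = 3]
   → A = (8, -16/3)

A = (8, -16/3)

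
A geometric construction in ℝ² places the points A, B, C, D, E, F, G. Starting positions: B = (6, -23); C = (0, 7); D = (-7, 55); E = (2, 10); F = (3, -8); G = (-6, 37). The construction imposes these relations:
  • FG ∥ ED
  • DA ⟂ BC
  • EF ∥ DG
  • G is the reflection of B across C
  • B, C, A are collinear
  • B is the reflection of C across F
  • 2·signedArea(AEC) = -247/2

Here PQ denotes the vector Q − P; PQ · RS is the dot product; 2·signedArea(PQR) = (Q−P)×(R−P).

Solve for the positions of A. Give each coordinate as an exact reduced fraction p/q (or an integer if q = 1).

1. A_x = -19/2  [B, C, A are collinear ∩ DA ⟂ BC]
2. A_y = 109/2  [B, C, A are collinear ∩ DA ⟂ BC]
   → A = (-19/2, 109/2)

A = (-19/2, 109/2)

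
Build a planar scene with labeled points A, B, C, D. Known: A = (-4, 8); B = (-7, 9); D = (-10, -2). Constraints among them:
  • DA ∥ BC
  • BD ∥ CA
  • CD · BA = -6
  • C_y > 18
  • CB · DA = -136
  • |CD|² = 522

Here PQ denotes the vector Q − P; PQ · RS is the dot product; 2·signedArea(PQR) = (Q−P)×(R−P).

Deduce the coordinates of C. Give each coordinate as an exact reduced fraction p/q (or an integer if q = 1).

1. C_x = -1  [BD ∥ CA ∩ DA ∥ BC]
2. C_y = 19  [BD ∥ CA ∩ DA ∥ BC]
   → C = (-1, 19)

C = (-1, 19)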